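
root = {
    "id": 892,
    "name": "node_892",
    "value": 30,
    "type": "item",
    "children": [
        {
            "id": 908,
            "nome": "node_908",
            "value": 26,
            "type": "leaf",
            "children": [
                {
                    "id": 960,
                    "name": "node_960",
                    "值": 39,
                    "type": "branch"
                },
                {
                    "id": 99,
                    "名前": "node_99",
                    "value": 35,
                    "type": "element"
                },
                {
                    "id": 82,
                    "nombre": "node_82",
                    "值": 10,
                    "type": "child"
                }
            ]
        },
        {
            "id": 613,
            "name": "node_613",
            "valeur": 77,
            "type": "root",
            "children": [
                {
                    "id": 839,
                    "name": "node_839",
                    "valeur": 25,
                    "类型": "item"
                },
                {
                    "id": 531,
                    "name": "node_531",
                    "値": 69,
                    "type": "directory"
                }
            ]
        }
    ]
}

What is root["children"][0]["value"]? 26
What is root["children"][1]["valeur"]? 77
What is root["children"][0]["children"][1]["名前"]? "node_99"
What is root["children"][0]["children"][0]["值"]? 39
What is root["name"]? "node_892"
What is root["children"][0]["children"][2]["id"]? 82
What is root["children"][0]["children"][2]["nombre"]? "node_82"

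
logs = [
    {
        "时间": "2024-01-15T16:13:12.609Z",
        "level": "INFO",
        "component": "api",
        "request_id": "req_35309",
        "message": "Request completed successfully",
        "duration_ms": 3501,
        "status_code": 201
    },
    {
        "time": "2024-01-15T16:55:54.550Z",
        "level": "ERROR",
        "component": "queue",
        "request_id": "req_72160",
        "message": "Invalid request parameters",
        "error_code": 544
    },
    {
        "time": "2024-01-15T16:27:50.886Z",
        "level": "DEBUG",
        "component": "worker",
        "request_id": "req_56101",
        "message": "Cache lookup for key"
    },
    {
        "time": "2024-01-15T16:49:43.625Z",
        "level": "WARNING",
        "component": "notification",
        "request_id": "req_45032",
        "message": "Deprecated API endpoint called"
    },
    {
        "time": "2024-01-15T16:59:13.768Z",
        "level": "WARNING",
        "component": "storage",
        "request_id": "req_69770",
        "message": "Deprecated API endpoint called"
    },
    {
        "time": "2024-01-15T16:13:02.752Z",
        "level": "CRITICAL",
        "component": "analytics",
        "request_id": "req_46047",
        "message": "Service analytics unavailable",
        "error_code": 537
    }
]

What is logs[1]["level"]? "ERROR"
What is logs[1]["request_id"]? "req_72160"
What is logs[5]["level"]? "CRITICAL"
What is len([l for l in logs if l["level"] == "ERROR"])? 1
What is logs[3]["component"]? "notification"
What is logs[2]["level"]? "DEBUG"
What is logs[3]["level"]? "WARNING"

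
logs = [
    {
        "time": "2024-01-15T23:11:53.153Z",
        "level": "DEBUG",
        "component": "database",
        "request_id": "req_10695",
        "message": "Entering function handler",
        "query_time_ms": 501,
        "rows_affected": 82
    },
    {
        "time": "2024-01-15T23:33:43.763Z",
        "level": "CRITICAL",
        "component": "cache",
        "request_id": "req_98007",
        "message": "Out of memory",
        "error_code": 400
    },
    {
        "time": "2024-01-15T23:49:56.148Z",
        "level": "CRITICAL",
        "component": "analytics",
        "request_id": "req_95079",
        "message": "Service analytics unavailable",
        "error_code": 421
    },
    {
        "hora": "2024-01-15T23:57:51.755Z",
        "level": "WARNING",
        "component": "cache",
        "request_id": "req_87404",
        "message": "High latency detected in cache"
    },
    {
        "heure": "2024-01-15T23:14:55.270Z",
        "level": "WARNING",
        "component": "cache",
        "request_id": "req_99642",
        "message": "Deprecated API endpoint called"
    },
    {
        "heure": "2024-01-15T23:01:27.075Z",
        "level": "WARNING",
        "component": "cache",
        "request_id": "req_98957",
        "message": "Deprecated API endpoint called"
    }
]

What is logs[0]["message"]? "Entering function handler"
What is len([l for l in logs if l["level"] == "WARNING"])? 3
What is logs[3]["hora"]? "2024-01-15T23:57:51.755Z"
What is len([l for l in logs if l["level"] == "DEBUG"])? 1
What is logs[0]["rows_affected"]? 82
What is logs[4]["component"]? "cache"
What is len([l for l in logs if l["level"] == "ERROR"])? 0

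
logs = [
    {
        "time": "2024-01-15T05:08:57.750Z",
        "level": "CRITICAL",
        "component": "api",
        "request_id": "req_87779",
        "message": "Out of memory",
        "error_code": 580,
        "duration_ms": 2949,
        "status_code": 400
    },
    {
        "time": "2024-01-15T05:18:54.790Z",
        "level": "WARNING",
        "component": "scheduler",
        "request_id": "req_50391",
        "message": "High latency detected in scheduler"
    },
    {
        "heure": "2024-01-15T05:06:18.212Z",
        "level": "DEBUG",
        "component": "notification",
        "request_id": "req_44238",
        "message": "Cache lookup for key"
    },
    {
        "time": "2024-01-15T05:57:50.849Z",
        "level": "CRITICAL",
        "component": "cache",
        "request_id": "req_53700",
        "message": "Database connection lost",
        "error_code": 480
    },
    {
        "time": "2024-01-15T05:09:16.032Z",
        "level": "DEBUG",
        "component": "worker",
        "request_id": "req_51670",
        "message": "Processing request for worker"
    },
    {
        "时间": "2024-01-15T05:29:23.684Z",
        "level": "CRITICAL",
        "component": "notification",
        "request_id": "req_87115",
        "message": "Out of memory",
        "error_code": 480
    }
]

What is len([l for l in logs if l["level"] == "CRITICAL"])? 3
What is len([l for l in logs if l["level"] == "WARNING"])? 1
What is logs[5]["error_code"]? 480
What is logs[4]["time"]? "2024-01-15T05:09:16.032Z"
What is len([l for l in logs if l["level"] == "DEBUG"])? 2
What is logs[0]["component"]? "api"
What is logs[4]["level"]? "DEBUG"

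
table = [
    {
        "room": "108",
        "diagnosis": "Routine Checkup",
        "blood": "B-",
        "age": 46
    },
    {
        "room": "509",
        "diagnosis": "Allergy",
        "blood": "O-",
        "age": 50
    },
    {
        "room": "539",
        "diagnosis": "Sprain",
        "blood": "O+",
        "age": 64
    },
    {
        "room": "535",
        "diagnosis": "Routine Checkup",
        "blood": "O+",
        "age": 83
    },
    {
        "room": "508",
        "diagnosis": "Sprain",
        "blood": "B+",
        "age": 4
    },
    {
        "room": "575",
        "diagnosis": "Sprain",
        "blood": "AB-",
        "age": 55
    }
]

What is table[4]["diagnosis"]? "Sprain"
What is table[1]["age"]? 50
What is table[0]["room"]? "108"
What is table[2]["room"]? "539"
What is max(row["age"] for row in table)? 83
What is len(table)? 6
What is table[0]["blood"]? "B-"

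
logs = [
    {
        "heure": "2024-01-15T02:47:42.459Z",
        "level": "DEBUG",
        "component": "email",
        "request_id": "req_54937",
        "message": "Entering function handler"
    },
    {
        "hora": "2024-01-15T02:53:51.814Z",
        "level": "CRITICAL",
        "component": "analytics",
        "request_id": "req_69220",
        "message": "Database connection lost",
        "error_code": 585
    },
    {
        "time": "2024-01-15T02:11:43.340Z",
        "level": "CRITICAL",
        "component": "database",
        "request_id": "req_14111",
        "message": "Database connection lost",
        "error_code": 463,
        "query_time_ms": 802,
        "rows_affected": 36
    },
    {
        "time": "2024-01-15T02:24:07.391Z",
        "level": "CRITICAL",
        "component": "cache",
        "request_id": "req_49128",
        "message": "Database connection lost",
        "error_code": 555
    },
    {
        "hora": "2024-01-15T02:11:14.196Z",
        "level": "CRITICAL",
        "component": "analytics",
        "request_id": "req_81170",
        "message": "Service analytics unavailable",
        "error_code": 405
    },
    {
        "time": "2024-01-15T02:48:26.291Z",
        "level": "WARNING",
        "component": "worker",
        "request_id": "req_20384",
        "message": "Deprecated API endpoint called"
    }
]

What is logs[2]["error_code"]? 463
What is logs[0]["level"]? "DEBUG"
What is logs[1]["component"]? "analytics"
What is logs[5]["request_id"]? "req_20384"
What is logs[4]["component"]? "analytics"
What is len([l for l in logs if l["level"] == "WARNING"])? 1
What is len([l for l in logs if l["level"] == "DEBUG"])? 1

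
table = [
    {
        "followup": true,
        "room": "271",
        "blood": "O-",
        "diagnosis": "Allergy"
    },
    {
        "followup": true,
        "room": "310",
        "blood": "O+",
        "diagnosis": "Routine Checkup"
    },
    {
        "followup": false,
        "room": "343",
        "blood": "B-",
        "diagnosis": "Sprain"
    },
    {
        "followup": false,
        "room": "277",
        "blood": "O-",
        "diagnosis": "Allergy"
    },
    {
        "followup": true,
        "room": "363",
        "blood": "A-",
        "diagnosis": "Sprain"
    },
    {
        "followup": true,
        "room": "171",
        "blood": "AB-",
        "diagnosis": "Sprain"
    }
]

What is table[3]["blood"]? "O-"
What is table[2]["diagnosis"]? "Sprain"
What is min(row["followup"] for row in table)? False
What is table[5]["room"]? "171"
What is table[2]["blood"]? "B-"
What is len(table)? 6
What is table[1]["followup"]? True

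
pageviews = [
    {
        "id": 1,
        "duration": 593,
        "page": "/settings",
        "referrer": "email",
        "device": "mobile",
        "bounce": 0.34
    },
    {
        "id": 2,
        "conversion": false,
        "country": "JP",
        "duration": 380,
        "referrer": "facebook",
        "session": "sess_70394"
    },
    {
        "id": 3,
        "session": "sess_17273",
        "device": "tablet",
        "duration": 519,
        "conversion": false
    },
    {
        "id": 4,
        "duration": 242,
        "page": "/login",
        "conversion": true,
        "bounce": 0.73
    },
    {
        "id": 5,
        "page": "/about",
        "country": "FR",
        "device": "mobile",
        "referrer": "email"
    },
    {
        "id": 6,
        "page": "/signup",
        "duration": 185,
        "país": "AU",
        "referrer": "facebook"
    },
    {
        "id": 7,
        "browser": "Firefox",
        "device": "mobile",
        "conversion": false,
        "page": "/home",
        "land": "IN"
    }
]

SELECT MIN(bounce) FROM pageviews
0.34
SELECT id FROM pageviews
[1, 2, 3, 4, 5, 6, 7]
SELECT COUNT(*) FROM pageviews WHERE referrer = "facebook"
2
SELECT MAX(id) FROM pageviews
7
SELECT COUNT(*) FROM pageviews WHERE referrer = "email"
2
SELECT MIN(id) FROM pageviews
1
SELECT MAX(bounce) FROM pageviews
0.73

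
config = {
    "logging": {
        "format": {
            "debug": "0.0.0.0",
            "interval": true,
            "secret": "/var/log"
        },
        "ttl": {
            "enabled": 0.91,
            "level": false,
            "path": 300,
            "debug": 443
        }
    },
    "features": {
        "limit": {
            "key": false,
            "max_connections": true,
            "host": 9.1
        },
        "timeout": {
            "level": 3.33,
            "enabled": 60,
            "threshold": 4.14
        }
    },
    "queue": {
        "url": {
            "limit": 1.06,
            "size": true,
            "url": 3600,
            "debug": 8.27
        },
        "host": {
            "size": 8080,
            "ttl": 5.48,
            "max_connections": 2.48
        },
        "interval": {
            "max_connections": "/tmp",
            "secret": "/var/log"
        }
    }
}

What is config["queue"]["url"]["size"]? True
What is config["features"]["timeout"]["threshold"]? 4.14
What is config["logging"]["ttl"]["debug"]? 443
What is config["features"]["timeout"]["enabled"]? 60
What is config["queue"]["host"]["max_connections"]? 2.48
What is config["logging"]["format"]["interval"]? True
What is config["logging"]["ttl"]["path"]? 300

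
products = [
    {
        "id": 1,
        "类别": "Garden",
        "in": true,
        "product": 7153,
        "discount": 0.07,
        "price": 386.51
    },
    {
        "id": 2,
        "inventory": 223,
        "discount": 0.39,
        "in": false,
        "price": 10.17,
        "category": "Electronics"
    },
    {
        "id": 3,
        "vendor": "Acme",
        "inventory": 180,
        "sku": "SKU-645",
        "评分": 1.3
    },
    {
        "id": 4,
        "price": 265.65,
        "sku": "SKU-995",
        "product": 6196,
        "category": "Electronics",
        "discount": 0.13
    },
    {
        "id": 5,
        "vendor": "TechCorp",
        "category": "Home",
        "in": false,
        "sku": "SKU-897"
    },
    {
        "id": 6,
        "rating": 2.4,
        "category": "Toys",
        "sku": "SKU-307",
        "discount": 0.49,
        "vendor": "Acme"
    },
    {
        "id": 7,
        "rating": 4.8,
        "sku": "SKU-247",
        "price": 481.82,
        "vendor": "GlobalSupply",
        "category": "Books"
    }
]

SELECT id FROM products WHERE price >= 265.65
[1, 4, 7]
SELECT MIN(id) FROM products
1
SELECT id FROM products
[1, 2, 3, 4, 5, 6, 7]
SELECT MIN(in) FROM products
False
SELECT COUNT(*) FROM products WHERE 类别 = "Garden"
1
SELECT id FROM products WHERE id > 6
[7]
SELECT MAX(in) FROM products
True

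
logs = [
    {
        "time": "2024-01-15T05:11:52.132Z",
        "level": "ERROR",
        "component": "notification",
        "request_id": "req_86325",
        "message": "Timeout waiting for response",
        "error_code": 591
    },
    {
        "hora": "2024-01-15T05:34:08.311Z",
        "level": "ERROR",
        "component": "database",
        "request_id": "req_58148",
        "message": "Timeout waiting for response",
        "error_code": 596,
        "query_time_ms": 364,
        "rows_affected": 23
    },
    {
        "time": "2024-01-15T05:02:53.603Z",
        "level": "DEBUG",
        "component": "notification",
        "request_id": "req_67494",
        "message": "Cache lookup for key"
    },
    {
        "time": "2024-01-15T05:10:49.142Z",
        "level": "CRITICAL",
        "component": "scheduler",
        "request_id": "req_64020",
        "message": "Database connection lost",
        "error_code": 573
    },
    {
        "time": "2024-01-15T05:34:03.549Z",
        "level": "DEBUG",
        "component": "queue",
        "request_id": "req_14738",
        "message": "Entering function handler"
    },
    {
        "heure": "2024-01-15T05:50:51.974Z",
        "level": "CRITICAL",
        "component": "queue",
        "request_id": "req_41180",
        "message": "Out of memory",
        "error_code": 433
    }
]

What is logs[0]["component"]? "notification"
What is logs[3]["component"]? "scheduler"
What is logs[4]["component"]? "queue"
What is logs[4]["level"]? "DEBUG"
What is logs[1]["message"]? "Timeout waiting for response"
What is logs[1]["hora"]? "2024-01-15T05:34:08.311Z"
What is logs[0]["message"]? "Timeout waiting for response"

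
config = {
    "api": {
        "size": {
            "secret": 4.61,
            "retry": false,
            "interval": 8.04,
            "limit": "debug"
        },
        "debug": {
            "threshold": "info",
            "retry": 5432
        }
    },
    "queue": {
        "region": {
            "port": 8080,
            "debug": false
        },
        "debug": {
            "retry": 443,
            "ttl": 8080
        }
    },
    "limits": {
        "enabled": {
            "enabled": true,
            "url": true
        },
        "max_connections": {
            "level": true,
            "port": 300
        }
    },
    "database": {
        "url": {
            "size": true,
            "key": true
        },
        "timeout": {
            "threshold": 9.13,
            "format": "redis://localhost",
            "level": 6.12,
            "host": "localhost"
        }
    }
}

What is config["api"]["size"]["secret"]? 4.61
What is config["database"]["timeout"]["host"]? "localhost"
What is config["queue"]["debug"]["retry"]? 443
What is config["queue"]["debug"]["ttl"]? 8080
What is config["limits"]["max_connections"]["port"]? 300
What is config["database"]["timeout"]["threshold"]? 9.13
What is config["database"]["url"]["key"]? True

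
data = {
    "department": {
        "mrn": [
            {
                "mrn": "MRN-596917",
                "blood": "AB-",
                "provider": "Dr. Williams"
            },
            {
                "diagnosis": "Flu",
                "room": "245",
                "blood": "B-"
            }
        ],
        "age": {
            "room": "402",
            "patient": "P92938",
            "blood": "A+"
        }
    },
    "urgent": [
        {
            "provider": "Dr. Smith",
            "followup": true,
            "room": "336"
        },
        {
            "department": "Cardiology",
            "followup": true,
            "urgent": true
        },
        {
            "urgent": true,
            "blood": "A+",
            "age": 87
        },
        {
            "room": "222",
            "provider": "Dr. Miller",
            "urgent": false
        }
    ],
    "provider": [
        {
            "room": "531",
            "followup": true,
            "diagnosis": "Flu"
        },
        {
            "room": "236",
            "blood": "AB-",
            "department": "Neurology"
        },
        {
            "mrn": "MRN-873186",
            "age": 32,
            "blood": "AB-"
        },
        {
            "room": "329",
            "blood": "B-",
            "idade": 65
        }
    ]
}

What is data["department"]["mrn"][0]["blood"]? "AB-"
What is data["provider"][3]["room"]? "329"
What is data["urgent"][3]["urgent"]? False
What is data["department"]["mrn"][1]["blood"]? "B-"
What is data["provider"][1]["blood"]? "AB-"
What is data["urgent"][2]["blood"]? "A+"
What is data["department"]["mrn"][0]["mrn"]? "MRN-596917"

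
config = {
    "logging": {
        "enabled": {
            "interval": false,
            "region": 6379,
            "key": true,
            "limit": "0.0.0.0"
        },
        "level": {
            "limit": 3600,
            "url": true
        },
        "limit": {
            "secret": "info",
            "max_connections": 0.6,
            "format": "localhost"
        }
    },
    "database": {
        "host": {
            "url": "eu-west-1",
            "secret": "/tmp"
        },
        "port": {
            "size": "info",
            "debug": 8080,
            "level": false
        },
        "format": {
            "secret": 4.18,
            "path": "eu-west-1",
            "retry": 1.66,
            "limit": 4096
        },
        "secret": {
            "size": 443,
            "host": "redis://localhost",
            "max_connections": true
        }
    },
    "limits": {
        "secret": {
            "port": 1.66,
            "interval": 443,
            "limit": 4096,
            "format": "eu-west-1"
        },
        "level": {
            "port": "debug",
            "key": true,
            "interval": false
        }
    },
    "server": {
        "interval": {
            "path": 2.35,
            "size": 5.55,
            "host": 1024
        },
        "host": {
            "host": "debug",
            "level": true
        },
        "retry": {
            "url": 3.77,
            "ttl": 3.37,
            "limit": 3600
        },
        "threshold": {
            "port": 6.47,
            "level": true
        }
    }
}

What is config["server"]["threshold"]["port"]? 6.47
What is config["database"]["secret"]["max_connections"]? True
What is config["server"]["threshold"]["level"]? True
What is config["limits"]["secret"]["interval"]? 443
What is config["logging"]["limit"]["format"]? "localhost"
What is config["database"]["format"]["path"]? "eu-west-1"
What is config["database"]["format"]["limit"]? 4096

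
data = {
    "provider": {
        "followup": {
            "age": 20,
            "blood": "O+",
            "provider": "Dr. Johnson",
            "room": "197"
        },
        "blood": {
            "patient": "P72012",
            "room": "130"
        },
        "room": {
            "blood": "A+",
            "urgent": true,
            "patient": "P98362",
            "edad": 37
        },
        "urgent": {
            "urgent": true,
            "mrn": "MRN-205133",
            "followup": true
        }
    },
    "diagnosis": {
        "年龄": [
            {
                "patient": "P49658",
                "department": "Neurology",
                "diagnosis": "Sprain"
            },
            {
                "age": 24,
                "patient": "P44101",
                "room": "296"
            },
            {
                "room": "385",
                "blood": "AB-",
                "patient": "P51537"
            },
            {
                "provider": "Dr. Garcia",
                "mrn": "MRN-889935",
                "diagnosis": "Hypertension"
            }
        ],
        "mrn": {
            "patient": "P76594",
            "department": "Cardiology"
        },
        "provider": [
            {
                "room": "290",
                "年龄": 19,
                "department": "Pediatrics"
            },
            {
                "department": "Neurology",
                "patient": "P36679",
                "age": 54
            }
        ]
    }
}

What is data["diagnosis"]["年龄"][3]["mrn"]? "MRN-889935"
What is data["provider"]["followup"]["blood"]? "O+"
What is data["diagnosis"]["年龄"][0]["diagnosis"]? "Sprain"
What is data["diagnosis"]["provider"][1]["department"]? "Neurology"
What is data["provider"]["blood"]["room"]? "130"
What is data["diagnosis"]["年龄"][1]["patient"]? "P44101"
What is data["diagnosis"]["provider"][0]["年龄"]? 19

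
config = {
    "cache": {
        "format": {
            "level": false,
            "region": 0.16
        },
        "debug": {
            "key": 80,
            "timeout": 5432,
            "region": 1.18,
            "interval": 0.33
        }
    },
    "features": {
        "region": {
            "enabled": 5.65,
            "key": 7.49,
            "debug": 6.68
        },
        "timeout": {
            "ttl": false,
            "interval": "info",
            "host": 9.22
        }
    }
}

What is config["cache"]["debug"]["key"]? 80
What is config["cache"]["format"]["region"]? 0.16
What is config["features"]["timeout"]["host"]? 9.22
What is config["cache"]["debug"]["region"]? 1.18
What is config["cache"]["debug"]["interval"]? 0.33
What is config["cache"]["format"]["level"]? False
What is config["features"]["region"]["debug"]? 6.68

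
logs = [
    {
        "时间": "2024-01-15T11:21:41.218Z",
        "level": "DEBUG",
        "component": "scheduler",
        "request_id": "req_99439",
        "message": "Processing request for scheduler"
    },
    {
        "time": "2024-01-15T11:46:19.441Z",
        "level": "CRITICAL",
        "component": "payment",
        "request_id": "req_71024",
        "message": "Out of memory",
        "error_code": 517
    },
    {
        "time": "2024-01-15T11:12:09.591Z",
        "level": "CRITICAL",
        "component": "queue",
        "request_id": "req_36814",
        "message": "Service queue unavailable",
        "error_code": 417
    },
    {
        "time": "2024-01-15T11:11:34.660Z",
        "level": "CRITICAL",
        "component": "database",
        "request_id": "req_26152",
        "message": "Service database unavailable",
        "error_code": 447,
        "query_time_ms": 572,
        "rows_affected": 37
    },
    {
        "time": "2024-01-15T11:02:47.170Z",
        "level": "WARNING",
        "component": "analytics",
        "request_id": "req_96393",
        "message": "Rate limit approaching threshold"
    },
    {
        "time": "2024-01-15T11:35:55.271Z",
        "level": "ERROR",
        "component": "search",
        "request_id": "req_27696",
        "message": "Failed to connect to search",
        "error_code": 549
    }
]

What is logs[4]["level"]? "WARNING"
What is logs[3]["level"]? "CRITICAL"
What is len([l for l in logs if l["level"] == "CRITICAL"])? 3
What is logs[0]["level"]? "DEBUG"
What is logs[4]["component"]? "analytics"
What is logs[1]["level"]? "CRITICAL"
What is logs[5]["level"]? "ERROR"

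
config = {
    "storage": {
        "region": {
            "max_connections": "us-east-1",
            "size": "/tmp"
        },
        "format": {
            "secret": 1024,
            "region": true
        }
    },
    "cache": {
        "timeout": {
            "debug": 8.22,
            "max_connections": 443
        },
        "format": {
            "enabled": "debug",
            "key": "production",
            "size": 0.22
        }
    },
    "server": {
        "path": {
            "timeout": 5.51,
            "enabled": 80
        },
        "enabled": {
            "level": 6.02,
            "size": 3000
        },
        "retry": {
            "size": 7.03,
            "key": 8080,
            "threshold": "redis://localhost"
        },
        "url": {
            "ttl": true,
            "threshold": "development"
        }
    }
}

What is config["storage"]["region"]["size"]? "/tmp"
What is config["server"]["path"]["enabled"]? 80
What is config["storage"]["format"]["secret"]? 1024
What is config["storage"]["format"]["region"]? True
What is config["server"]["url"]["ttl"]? True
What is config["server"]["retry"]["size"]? 7.03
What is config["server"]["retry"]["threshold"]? "redis://localhost"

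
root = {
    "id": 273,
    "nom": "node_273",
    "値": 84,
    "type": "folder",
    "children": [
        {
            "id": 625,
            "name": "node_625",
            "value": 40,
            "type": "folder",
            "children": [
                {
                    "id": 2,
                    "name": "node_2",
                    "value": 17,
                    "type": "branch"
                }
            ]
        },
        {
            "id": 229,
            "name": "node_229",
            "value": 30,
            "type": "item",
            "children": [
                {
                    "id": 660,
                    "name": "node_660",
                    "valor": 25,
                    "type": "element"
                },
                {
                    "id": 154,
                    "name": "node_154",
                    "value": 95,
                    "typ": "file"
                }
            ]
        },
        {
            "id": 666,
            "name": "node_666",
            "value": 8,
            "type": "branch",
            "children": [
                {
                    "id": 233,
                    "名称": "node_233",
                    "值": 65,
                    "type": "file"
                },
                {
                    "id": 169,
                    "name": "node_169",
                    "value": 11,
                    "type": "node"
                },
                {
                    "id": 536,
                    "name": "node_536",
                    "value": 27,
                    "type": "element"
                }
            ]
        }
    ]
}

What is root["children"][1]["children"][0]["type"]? "element"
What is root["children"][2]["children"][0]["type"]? "file"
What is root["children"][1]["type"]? "item"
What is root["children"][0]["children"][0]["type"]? "branch"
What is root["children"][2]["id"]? 666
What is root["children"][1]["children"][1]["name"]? "node_154"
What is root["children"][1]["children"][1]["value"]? 95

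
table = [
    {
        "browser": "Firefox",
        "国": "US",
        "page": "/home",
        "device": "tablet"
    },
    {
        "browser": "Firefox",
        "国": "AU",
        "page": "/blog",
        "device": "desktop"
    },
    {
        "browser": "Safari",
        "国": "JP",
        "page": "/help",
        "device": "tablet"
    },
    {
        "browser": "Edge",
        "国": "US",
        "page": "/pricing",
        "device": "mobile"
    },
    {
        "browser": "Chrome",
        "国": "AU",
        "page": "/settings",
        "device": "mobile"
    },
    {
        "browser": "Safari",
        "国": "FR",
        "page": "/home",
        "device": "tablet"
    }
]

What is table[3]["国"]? "US"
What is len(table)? 6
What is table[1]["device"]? "desktop"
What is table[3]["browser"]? "Edge"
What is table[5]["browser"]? "Safari"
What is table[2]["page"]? "/help"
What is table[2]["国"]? "JP"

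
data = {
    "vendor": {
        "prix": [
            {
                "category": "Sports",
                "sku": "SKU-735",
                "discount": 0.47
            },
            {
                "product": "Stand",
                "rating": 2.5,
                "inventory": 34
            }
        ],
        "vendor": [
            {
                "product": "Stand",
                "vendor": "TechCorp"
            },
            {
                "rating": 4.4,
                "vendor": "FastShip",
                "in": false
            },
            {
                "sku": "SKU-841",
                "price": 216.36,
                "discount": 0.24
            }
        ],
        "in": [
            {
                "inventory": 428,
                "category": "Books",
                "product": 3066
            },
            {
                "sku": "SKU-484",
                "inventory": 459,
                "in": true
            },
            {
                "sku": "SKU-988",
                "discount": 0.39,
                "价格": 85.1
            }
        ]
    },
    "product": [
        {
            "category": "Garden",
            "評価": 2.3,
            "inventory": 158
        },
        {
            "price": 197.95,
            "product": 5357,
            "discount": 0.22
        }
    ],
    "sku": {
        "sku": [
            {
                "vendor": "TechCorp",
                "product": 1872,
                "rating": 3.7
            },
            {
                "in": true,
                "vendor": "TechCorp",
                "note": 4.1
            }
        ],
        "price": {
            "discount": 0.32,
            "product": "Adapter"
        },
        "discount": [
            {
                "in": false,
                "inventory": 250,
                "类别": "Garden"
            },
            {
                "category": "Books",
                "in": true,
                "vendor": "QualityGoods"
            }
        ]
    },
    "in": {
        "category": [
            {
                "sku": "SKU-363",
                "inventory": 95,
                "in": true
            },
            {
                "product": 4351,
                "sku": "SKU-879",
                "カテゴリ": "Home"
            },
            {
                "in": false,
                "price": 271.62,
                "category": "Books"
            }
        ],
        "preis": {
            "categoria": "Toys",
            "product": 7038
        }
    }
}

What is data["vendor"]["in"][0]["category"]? "Books"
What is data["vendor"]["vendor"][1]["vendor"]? "FastShip"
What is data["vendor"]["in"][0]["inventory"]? 428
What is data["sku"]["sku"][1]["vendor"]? "TechCorp"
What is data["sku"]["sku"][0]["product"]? 1872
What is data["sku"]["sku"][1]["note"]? 4.1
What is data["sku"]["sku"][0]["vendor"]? "TechCorp"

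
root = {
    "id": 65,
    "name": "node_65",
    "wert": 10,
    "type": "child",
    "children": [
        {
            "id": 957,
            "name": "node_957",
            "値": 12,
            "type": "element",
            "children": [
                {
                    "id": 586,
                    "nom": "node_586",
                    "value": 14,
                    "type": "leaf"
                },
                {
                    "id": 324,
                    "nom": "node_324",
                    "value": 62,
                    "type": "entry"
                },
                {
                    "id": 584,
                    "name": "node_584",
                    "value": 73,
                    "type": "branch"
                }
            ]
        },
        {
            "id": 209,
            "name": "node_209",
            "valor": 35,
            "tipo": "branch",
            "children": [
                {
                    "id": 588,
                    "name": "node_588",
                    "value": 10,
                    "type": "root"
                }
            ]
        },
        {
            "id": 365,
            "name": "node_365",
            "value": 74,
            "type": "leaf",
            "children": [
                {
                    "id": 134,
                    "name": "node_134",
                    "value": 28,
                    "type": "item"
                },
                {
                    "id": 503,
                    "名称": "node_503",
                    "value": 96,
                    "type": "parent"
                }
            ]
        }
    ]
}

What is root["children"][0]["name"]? "node_957"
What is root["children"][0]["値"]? 12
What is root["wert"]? 10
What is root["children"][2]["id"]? 365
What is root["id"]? 65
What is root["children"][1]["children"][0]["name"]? "node_588"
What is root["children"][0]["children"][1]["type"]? "entry"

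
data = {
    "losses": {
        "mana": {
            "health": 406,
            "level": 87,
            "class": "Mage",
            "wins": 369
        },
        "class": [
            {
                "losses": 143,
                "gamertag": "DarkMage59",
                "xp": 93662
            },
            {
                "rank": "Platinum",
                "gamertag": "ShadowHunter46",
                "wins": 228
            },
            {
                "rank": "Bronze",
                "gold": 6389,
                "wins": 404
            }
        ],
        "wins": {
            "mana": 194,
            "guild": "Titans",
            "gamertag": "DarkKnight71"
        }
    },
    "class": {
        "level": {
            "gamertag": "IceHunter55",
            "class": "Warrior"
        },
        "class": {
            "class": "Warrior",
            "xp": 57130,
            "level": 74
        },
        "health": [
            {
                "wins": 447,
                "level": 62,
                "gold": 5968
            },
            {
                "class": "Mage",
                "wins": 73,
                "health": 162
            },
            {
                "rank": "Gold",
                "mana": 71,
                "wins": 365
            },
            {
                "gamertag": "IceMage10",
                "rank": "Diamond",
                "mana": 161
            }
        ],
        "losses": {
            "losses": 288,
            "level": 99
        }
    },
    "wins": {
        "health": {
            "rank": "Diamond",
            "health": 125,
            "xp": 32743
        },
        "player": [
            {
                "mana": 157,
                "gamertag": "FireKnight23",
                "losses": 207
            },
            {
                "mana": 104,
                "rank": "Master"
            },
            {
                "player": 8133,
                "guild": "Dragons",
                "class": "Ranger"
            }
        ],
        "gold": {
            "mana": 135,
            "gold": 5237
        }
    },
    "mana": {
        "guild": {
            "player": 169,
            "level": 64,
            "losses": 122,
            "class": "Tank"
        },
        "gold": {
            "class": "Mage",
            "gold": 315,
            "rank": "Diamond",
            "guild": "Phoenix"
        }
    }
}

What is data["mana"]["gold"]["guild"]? "Phoenix"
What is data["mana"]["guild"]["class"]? "Tank"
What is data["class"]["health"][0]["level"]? 62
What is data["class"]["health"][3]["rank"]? "Diamond"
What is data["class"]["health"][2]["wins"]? 365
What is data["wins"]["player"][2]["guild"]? "Dragons"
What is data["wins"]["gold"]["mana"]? 135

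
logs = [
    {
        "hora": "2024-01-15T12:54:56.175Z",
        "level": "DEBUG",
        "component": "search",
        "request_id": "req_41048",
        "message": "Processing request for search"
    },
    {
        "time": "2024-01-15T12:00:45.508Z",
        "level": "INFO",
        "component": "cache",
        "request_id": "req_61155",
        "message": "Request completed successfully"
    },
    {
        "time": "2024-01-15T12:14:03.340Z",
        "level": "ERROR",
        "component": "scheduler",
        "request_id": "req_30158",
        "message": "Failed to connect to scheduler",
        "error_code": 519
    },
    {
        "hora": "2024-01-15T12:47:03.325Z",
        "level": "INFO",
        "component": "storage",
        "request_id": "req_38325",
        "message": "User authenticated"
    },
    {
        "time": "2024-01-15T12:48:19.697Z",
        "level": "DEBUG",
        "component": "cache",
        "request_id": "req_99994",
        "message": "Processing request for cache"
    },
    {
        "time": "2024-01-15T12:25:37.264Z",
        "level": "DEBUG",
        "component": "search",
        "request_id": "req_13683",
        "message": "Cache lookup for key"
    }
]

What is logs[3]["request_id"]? "req_38325"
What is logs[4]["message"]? "Processing request for cache"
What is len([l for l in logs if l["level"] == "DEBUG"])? 3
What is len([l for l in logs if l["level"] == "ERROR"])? 1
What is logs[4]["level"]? "DEBUG"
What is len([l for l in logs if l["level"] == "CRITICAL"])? 0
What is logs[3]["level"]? "INFO"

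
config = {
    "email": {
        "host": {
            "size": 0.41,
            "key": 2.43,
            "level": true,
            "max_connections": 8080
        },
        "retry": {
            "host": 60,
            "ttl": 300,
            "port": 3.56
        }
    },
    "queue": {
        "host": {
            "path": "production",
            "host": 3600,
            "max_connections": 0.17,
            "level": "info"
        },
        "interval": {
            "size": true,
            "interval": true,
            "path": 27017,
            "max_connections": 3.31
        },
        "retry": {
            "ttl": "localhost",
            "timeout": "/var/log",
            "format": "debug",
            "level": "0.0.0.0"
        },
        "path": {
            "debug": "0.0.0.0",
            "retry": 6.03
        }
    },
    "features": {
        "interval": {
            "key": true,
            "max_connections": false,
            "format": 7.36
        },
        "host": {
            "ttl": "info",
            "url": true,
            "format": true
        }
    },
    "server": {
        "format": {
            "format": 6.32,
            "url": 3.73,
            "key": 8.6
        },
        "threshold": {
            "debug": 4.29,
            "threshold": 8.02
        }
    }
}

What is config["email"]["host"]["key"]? 2.43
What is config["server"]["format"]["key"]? 8.6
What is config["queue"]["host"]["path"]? "production"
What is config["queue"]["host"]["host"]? 3600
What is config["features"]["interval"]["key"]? True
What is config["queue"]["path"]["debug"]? "0.0.0.0"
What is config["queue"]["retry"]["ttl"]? "localhost"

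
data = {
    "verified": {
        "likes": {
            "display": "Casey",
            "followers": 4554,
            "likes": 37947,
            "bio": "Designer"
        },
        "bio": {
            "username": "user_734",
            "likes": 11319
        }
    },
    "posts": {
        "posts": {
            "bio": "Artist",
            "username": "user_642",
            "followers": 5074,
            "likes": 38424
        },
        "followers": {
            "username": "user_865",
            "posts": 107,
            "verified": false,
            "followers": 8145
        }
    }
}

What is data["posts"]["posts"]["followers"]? 5074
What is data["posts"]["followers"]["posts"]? 107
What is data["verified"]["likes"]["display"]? "Casey"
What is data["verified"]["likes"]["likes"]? 37947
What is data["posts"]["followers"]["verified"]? False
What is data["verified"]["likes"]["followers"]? 4554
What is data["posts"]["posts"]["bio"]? "Artist"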